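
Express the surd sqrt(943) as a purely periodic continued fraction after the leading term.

Write x_i = (sqrt(943) + m_i)/d_i with (m_0, d_0) = (0, 1). a_0 = floor(sqrt(943)) = 30, since 30^2 = 900 <= 943 < 961 = 31^2.
Iterate m_{i+1} = d_i*a_i - m_i, d_{i+1} = (943 - m_{i+1}^2)/d_i, a_{i+1} = floor((a_0 + m_{i+1})/d_{i+1}):
  m_1 = 1*30 - 0 = 30, d_1 = (943 - 30^2)/1 = 43/1 = 43, a_1 = floor((30 + 30)/43) = 1.
  m_2 = 43*1 - 30 = 13, d_2 = (943 - 13^2)/43 = 774/43 = 18, a_2 = floor((30 + 13)/18) = 2.
  m_3 = 18*2 - 13 = 23, d_3 = (943 - 23^2)/18 = 414/18 = 23, a_3 = floor((30 + 23)/23) = 2.
  m_4 = 23*2 - 23 = 23, d_4 = (943 - 23^2)/23 = 414/23 = 18, a_4 = floor((30 + 23)/18) = 2.
  m_5 = 18*2 - 23 = 13, d_5 = (943 - 13^2)/18 = 774/18 = 43, a_5 = floor((30 + 13)/43) = 1.
  m_6 = 43*1 - 13 = 30, d_6 = (943 - 30^2)/43 = 43/43 = 1, a_6 = floor((30 + 30)/1) = 60.
  m_7 = 1*60 - 30 = 30, d_7 = (943 - 30^2)/1 = 43/1 = 43: (m_7, d_7) = (m_1, d_1) = (30, 43), so from here the quotients repeat a_1, ..., a_6; the period length is 6.
Hence the expansion of sqrt(943) is a_0 = 30 followed by the repeating block 1, 2, 2, 2, 1, 60 (period 6).

[30; (1, 2, 2, 2, 1, 60)]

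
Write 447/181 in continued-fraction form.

[2; 2, 7, 1, 2, 1, 2]

Run the Euclidean algorithm on 447 and 181; the successive quotients are the partial quotients a_0, a_1, ... (each step inverts the fractional part left over by the previous one):
  447 = 2*181 + 85, so a_0 = 2.
  181 = 2*85 + 11, so a_1 = 2.
  85 = 7*11 + 8, so a_2 = 7.
  11 = 1*8 + 3, so a_3 = 1.
  8 = 2*3 + 2, so a_4 = 2.
  3 = 1*2 + 1, so a_5 = 1.
  2 = 2*1 + 0, so a_6 = 2.
The remainder reaches 0 after 7 divisions, so the expansion has 7 partial quotients, read off in order.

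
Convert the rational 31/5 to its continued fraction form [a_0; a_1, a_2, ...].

[6; 5]

Run the Euclidean algorithm on 31 and 5; the successive quotients are the partial quotients a_0, a_1, ... (each step inverts the fractional part left over by the previous one):
  31 = 6*5 + 1, so a_0 = 6.
  5 = 5*1 + 0, so a_1 = 5.
The remainder reaches 0 after 2 divisions, so the expansion has 2 partial quotients, read off in order.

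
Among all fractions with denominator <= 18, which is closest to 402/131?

46/15

Expand x = 402/131 as a continued fraction with the Euclidean algorithm:
  402 = 3*131 + 9, so a_0 = 3.
  131 = 14*9 + 5, so a_1 = 14.
  9 = 1*5 + 4, so a_2 = 1.
  5 = 1*4 + 1, so a_3 = 1.
  4 = 4*1 + 0, so a_4 = 4.
so x = [3; 14, 1, 1, 4].
Convergents (p_i = a_i*p_{i-1} + p_{i-2}, q_i = a_i*q_{i-1} + q_{i-2} with p_{-2}=0, p_{-1}=1, q_{-2}=1, q_{-1}=0), until the denominator exceeds 18:
  i=0: a_0=3, p_0 = 3*1 + 0 = 3, q_0 = 3*0 + 1 = 1.
  i=1: a_1=14, p_1 = 14*3 + 1 = 43, q_1 = 14*1 + 0 = 14.
  i=2: a_2=1, p_2 = 1*43 + 3 = 46, q_2 = 1*14 + 1 = 15.
  i=3: a_3=1, p_3 = 1*46 + 43 = 89, q_3 = 1*15 + 14 = 29.
q_3 = 29 > 18, so the last convergent with denominator <= 18 is p_2/q_2 = 46/15.
The closest fraction with denominator <= 18 is either p_2/q_2 or the intermediate fraction (k*p_2 + p_1)/(k*q_2 + q_1) with the largest k >= 1 whose denominator stays <= 18; these approach x as k grows, and every other convergent or intermediate fraction in range is farther away.
Largest k: floor((18 - q_1)/q_2) = floor((18 - 14)/15) = 0.
Since k = 0, no intermediate fraction beyond p_2/q_2 has denominator <= 18, so the convergent 46/15 is the closest (its error is |402*15 - 46*131|/(131*15) = 4/1965).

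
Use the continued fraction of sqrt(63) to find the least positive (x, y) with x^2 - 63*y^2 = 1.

(x, y) = (8, 1)

First expand sqrt(63) as a continued fraction. With x_i = (sqrt(63) + m_i)/d_i and (m_0, d_0) = (0, 1): a_0 = floor(sqrt(63)) = 7, since 7^2 = 49 <= 63 < 64 = 8^2.
Iterate m_{i+1} = d_i*a_i - m_i, d_{i+1} = (63 - m_{i+1}^2)/d_i, a_{i+1} = floor((a_0 + m_{i+1})/d_{i+1}):
  m_1 = 1*7 - 0 = 7, d_1 = (63 - 7^2)/1 = 14/1 = 14, a_1 = floor((7 + 7)/14) = 1.
  m_2 = 14*1 - 7 = 7, d_2 = (63 - 7^2)/14 = 14/14 = 1, a_2 = floor((7 + 7)/1) = 14.
  m_3 = 1*14 - 7 = 7, d_3 = (63 - 7^2)/1 = 14/1 = 14: (m_3, d_3) = (m_1, d_1) = (7, 14), so from here the quotients repeat a_1, a_2; the period length is 2.
So sqrt(63) = [7; (1, 14)] with period length k = 2.
k is even, so the fundamental solution of x^2 - 63y^2 = 1 is (p_{k-1}, q_{k-1}) = (p_1, q_1); compute convergents through index 1.
Convergents (p_i = a_i*p_{i-1} + p_{i-2}, q_i = a_i*q_{i-1} + q_{i-2} with p_{-2}=0, p_{-1}=1, q_{-2}=1, q_{-1}=0):
  i=0: a_0=7, p_0 = 7*1 + 0 = 7, q_0 = 7*0 + 1 = 1.
  i=1: a_1=1, p_1 = 1*7 + 1 = 8, q_1 = 1*1 + 0 = 1.
Check: 8^2 - 63*1^2 = 64 - 63 = 1, so (x, y) = (8, 1) solves the equation, and by the theorem it is the least positive solution.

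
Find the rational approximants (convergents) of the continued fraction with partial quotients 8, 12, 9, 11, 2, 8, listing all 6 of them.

8/1, 97/12, 881/109, 9788/1211, 20457/2531, 173444/21459

Using the convergent recurrence p_i = a_i*p_{i-1} + p_{i-2}, q_i = a_i*q_{i-1} + q_{i-2} with p_{-2}=0, p_{-1}=1, q_{-2}=1, q_{-1}=0:
  i=0: a_0=8, p_0 = 8*1 + 0 = 8, q_0 = 8*0 + 1 = 1.
  i=1: a_1=12, p_1 = 12*8 + 1 = 97, q_1 = 12*1 + 0 = 12.
  i=2: a_2=9, p_2 = 9*97 + 8 = 881, q_2 = 9*12 + 1 = 109.
  i=3: a_3=11, p_3 = 11*881 + 97 = 9788, q_3 = 11*109 + 12 = 1211.
  i=4: a_4=2, p_4 = 2*9788 + 881 = 20457, q_4 = 2*1211 + 109 = 2531.
  i=5: a_5=8, p_5 = 8*20457 + 9788 = 173444, q_5 = 8*2531 + 1211 = 21459.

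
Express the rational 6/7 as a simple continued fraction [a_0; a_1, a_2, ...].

Run the Euclidean algorithm on 6 and 7; the successive quotients are the partial quotients a_0, a_1, ... (each step inverts the fractional part left over by the previous one):
  6 = 0*7 + 6, so a_0 = 0.
  7 = 1*6 + 1, so a_1 = 1.
  6 = 6*1 + 0, so a_2 = 6.
The remainder reaches 0 after 3 divisions, so the expansion has 3 partial quotients, read off in order.

[0; 1, 6]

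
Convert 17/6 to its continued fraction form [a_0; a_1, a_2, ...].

[2; 1, 5]

Run the Euclidean algorithm on 17 and 6; the successive quotients are the partial quotients a_0, a_1, ... (each step inverts the fractional part left over by the previous one):
  17 = 2*6 + 5, so a_0 = 2.
  6 = 1*5 + 1, so a_1 = 1.
  5 = 5*1 + 0, so a_2 = 5.
The remainder reaches 0 after 3 divisions, so the expansion has 3 partial quotients, read off in order.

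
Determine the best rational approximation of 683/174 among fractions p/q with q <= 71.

263/67

Expand x = 683/174 as a continued fraction with the Euclidean algorithm:
  683 = 3*174 + 161, so a_0 = 3.
  174 = 1*161 + 13, so a_1 = 1.
  161 = 12*13 + 5, so a_2 = 12.
  13 = 2*5 + 3, so a_3 = 2.
  5 = 1*3 + 2, so a_4 = 1.
  3 = 1*2 + 1, so a_5 = 1.
  2 = 2*1 + 0, so a_6 = 2.
so x = [3; 1, 12, 2, 1, 1, 2].
Convergents (p_i = a_i*p_{i-1} + p_{i-2}, q_i = a_i*q_{i-1} + q_{i-2} with p_{-2}=0, p_{-1}=1, q_{-2}=1, q_{-1}=0), until the denominator exceeds 71:
  i=0: a_0=3, p_0 = 3*1 + 0 = 3, q_0 = 3*0 + 1 = 1.
  i=1: a_1=1, p_1 = 1*3 + 1 = 4, q_1 = 1*1 + 0 = 1.
  i=2: a_2=12, p_2 = 12*4 + 3 = 51, q_2 = 12*1 + 1 = 13.
  i=3: a_3=2, p_3 = 2*51 + 4 = 106, q_3 = 2*13 + 1 = 27.
  i=4: a_4=1, p_4 = 1*106 + 51 = 157, q_4 = 1*27 + 13 = 40.
  i=5: a_5=1, p_5 = 1*157 + 106 = 263, q_5 = 1*40 + 27 = 67.
  i=6: a_6=2, p_6 = 2*263 + 157 = 683, q_6 = 2*67 + 40 = 174.
q_6 = 174 > 71, so the last convergent with denominator <= 71 is p_5/q_5 = 263/67.
The closest fraction with denominator <= 71 is either p_5/q_5 or the intermediate fraction (k*p_5 + p_4)/(k*q_5 + q_4) with the largest k >= 1 whose denominator stays <= 71; these approach x as k grows, and every other convergent or intermediate fraction in range is farther away.
Largest k: floor((71 - q_4)/q_5) = floor((71 - 40)/67) = 0.
Since k = 0, no intermediate fraction beyond p_5/q_5 has denominator <= 71, so the convergent 263/67 is the closest (its error is |683*67 - 263*174|/(174*67) = 1/11658).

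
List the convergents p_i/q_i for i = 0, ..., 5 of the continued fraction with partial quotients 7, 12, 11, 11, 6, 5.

Using the convergent recurrence p_i = a_i*p_{i-1} + p_{i-2}, q_i = a_i*q_{i-1} + q_{i-2} with p_{-2}=0, p_{-1}=1, q_{-2}=1, q_{-1}=0:
  i=0: a_0=7, p_0 = 7*1 + 0 = 7, q_0 = 7*0 + 1 = 1.
  i=1: a_1=12, p_1 = 12*7 + 1 = 85, q_1 = 12*1 + 0 = 12.
  i=2: a_2=11, p_2 = 11*85 + 7 = 942, q_2 = 11*12 + 1 = 133.
  i=3: a_3=11, p_3 = 11*942 + 85 = 10447, q_3 = 11*133 + 12 = 1475.
  i=4: a_4=6, p_4 = 6*10447 + 942 = 63624, q_4 = 6*1475 + 133 = 8983.
  i=5: a_5=5, p_5 = 5*63624 + 10447 = 328567, q_5 = 5*8983 + 1475 = 46390.

7/1, 85/12, 942/133, 10447/1475, 63624/8983, 328567/46390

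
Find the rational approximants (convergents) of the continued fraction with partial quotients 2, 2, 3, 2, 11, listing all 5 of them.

2/1, 5/2, 17/7, 39/16, 446/183

Using the convergent recurrence p_i = a_i*p_{i-1} + p_{i-2}, q_i = a_i*q_{i-1} + q_{i-2} with p_{-2}=0, p_{-1}=1, q_{-2}=1, q_{-1}=0:
  i=0: a_0=2, p_0 = 2*1 + 0 = 2, q_0 = 2*0 + 1 = 1.
  i=1: a_1=2, p_1 = 2*2 + 1 = 5, q_1 = 2*1 + 0 = 2.
  i=2: a_2=3, p_2 = 3*5 + 2 = 17, q_2 = 3*2 + 1 = 7.
  i=3: a_3=2, p_3 = 2*17 + 5 = 39, q_3 = 2*7 + 2 = 16.
  i=4: a_4=11, p_4 = 11*39 + 17 = 446, q_4 = 11*16 + 7 = 183.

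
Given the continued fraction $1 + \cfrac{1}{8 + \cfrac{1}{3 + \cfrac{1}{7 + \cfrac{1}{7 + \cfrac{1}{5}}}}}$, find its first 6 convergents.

1/1, 9/8, 28/25, 205/183, 1463/1306, 7520/6713

Using the convergent recurrence p_i = a_i*p_{i-1} + p_{i-2}, q_i = a_i*q_{i-1} + q_{i-2} with p_{-2}=0, p_{-1}=1, q_{-2}=1, q_{-1}=0:
  i=0: a_0=1, p_0 = 1*1 + 0 = 1, q_0 = 1*0 + 1 = 1.
  i=1: a_1=8, p_1 = 8*1 + 1 = 9, q_1 = 8*1 + 0 = 8.
  i=2: a_2=3, p_2 = 3*9 + 1 = 28, q_2 = 3*8 + 1 = 25.
  i=3: a_3=7, p_3 = 7*28 + 9 = 205, q_3 = 7*25 + 8 = 183.
  i=4: a_4=7, p_4 = 7*205 + 28 = 1463, q_4 = 7*183 + 25 = 1306.
  i=5: a_5=5, p_5 = 5*1463 + 205 = 7520, q_5 = 5*1306 + 183 = 6713.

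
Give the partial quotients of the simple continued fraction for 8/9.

Run the Euclidean algorithm on 8 and 9; the successive quotients are the partial quotients a_0, a_1, ... (each step inverts the fractional part left over by the previous one):
  8 = 0*9 + 8, so a_0 = 0.
  9 = 1*8 + 1, so a_1 = 1.
  8 = 8*1 + 0, so a_2 = 8.
The remainder reaches 0 after 3 divisions, so the expansion has 3 partial quotients, read off in order.

[0; 1, 8]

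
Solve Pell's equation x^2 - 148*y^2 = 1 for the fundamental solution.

First expand sqrt(148) as a continued fraction. With x_i = (sqrt(148) + m_i)/d_i and (m_0, d_0) = (0, 1): a_0 = floor(sqrt(148)) = 12, since 12^2 = 144 <= 148 < 169 = 13^2.
Iterate m_{i+1} = d_i*a_i - m_i, d_{i+1} = (148 - m_{i+1}^2)/d_i, a_{i+1} = floor((a_0 + m_{i+1})/d_{i+1}):
  m_1 = 1*12 - 0 = 12, d_1 = (148 - 12^2)/1 = 4/1 = 4, a_1 = floor((12 + 12)/4) = 6.
  m_2 = 4*6 - 12 = 12, d_2 = (148 - 12^2)/4 = 4/4 = 1, a_2 = floor((12 + 12)/1) = 24.
  m_3 = 1*24 - 12 = 12, d_3 = (148 - 12^2)/1 = 4/1 = 4: (m_3, d_3) = (m_1, d_1) = (12, 4), so from here the quotients repeat a_1, a_2; the period length is 2.
So sqrt(148) = [12; (6, 24)] with period length k = 2.
k is even, so the fundamental solution of x^2 - 148y^2 = 1 is (p_{k-1}, q_{k-1}) = (p_1, q_1); compute convergents through index 1.
Convergents (p_i = a_i*p_{i-1} + p_{i-2}, q_i = a_i*q_{i-1} + q_{i-2} with p_{-2}=0, p_{-1}=1, q_{-2}=1, q_{-1}=0):
  i=0: a_0=12, p_0 = 12*1 + 0 = 12, q_0 = 12*0 + 1 = 1.
  i=1: a_1=6, p_1 = 6*12 + 1 = 73, q_1 = 6*1 + 0 = 6.
Check: 73^2 - 148*6^2 = 5329 - 5328 = 1, so (x, y) = (73, 6) solves the equation, and by the theorem it is the least positive solution.

(x, y) = (73, 6)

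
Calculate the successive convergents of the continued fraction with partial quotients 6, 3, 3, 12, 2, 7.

Using the convergent recurrence p_i = a_i*p_{i-1} + p_{i-2}, q_i = a_i*q_{i-1} + q_{i-2} with p_{-2}=0, p_{-1}=1, q_{-2}=1, q_{-1}=0:
  i=0: a_0=6, p_0 = 6*1 + 0 = 6, q_0 = 6*0 + 1 = 1.
  i=1: a_1=3, p_1 = 3*6 + 1 = 19, q_1 = 3*1 + 0 = 3.
  i=2: a_2=3, p_2 = 3*19 + 6 = 63, q_2 = 3*3 + 1 = 10.
  i=3: a_3=12, p_3 = 12*63 + 19 = 775, q_3 = 12*10 + 3 = 123.
  i=4: a_4=2, p_4 = 2*775 + 63 = 1613, q_4 = 2*123 + 10 = 256.
  i=5: a_5=7, p_5 = 7*1613 + 775 = 12066, q_5 = 7*256 + 123 = 1915.

6/1, 19/3, 63/10, 775/123, 1613/256, 12066/1915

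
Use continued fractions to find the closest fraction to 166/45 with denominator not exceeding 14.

Expand x = 166/45 as a continued fraction with the Euclidean algorithm:
  166 = 3*45 + 31, so a_0 = 3.
  45 = 1*31 + 14, so a_1 = 1.
  31 = 2*14 + 3, so a_2 = 2.
  14 = 4*3 + 2, so a_3 = 4.
  3 = 1*2 + 1, so a_4 = 1.
  2 = 2*1 + 0, so a_5 = 2.
so x = [3; 1, 2, 4, 1, 2].
Convergents (p_i = a_i*p_{i-1} + p_{i-2}, q_i = a_i*q_{i-1} + q_{i-2} with p_{-2}=0, p_{-1}=1, q_{-2}=1, q_{-1}=0), until the denominator exceeds 14:
  i=0: a_0=3, p_0 = 3*1 + 0 = 3, q_0 = 3*0 + 1 = 1.
  i=1: a_1=1, p_1 = 1*3 + 1 = 4, q_1 = 1*1 + 0 = 1.
  i=2: a_2=2, p_2 = 2*4 + 3 = 11, q_2 = 2*1 + 1 = 3.
  i=3: a_3=4, p_3 = 4*11 + 4 = 48, q_3 = 4*3 + 1 = 13.
  i=4: a_4=1, p_4 = 1*48 + 11 = 59, q_4 = 1*13 + 3 = 16.
q_4 = 16 > 14, so the last convergent with denominator <= 14 is p_3/q_3 = 48/13.
The closest fraction with denominator <= 14 is either p_3/q_3 or the intermediate fraction (k*p_3 + p_2)/(k*q_3 + q_2) with the largest k >= 1 whose denominator stays <= 14; these approach x as k grows, and every other convergent or intermediate fraction in range is farther away.
Largest k: floor((14 - q_2)/q_3) = floor((14 - 3)/13) = 0.
Since k = 0, no intermediate fraction beyond p_3/q_3 has denominator <= 14, so the convergent 48/13 is the closest (its error is |166*13 - 48*45|/(45*13) = 2/585).

48/13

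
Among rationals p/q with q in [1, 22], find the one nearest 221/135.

Expand x = 221/135 as a continued fraction with the Euclidean algorithm:
  221 = 1*135 + 86, so a_0 = 1.
  135 = 1*86 + 49, so a_1 = 1.
  86 = 1*49 + 37, so a_2 = 1.
  49 = 1*37 + 12, so a_3 = 1.
  37 = 3*12 + 1, so a_4 = 3.
  12 = 12*1 + 0, so a_5 = 12.
so x = [1; 1, 1, 1, 3, 12].
Convergents (p_i = a_i*p_{i-1} + p_{i-2}, q_i = a_i*q_{i-1} + q_{i-2} with p_{-2}=0, p_{-1}=1, q_{-2}=1, q_{-1}=0), until the denominator exceeds 22:
  i=0: a_0=1, p_0 = 1*1 + 0 = 1, q_0 = 1*0 + 1 = 1.
  i=1: a_1=1, p_1 = 1*1 + 1 = 2, q_1 = 1*1 + 0 = 1.
  i=2: a_2=1, p_2 = 1*2 + 1 = 3, q_2 = 1*1 + 1 = 2.
  i=3: a_3=1, p_3 = 1*3 + 2 = 5, q_3 = 1*2 + 1 = 3.
  i=4: a_4=3, p_4 = 3*5 + 3 = 18, q_4 = 3*3 + 2 = 11.
  i=5: a_5=12, p_5 = 12*18 + 5 = 221, q_5 = 12*11 + 3 = 135.
q_5 = 135 > 22, so the last convergent with denominator <= 22 is p_4/q_4 = 18/11.
The closest fraction with denominator <= 22 is either p_4/q_4 or the intermediate fraction (k*p_4 + p_3)/(k*q_4 + q_3) with the largest k >= 1 whose denominator stays <= 22; these approach x as k grows, and every other convergent or intermediate fraction in range is farther away.
Largest k: floor((22 - q_3)/q_4) = floor((22 - 3)/11) = 1.
That gives (1*18 + 5)/(1*11 + 3) = 23/14.
Compare the errors: |x - 18/11| = |221*11 - 18*135|/(135*11) = 1/1485, and |x - 23/14| = |221*14 - 23*135|/(135*14) = 11/1890.
Cross-multiplying, 1*1890 = 1890 < 16335 = 11*1485, so 1/1485 is smaller: the convergent 18/11 is closer to x than 23/14.

18/11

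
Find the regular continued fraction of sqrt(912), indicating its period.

Write x_i = (sqrt(912) + m_i)/d_i with (m_0, d_0) = (0, 1). a_0 = floor(sqrt(912)) = 30, since 30^2 = 900 <= 912 < 961 = 31^2.
Iterate m_{i+1} = d_i*a_i - m_i, d_{i+1} = (912 - m_{i+1}^2)/d_i, a_{i+1} = floor((a_0 + m_{i+1})/d_{i+1}):
  m_1 = 1*30 - 0 = 30, d_1 = (912 - 30^2)/1 = 12/1 = 12, a_1 = floor((30 + 30)/12) = 5.
  m_2 = 12*5 - 30 = 30, d_2 = (912 - 30^2)/12 = 12/12 = 1, a_2 = floor((30 + 30)/1) = 60.
  m_3 = 1*60 - 30 = 30, d_3 = (912 - 30^2)/1 = 12/1 = 12: (m_3, d_3) = (m_1, d_1) = (30, 12), so from here the quotients repeat a_1, a_2; the period length is 2.
Hence the expansion of sqrt(912) is a_0 = 30 followed by the repeating block 5, 60 (period 2).

[30; (5, 60)]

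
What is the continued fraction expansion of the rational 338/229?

[1; 2, 9, 1, 10]

Run the Euclidean algorithm on 338 and 229; the successive quotients are the partial quotients a_0, a_1, ... (each step inverts the fractional part left over by the previous one):
  338 = 1*229 + 109, so a_0 = 1.
  229 = 2*109 + 11, so a_1 = 2.
  109 = 9*11 + 10, so a_2 = 9.
  11 = 1*10 + 1, so a_3 = 1.
  10 = 10*1 + 0, so a_4 = 10.
The remainder reaches 0 after 5 divisions, so the expansion has 5 partial quotients, read off in order.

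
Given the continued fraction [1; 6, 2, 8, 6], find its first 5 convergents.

1/1, 7/6, 15/13, 127/110, 777/673

Using the convergent recurrence p_i = a_i*p_{i-1} + p_{i-2}, q_i = a_i*q_{i-1} + q_{i-2} with p_{-2}=0, p_{-1}=1, q_{-2}=1, q_{-1}=0:
  i=0: a_0=1, p_0 = 1*1 + 0 = 1, q_0 = 1*0 + 1 = 1.
  i=1: a_1=6, p_1 = 6*1 + 1 = 7, q_1 = 6*1 + 0 = 6.
  i=2: a_2=2, p_2 = 2*7 + 1 = 15, q_2 = 2*6 + 1 = 13.
  i=3: a_3=8, p_3 = 8*15 + 7 = 127, q_3 = 8*13 + 6 = 110.
  i=4: a_4=6, p_4 = 6*127 + 15 = 777, q_4 = 6*110 + 13 = 673.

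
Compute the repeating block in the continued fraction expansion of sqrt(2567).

Write x_i = (sqrt(2567) + m_i)/d_i with (m_0, d_0) = (0, 1). a_0 = floor(sqrt(2567)) = 50, since 50^2 = 2500 <= 2567 < 2601 = 51^2.
Iterate m_{i+1} = d_i*a_i - m_i, d_{i+1} = (2567 - m_{i+1}^2)/d_i, a_{i+1} = floor((a_0 + m_{i+1})/d_{i+1}):
  m_1 = 1*50 - 0 = 50, d_1 = (2567 - 50^2)/1 = 67/1 = 67, a_1 = floor((50 + 50)/67) = 1.
  m_2 = 67*1 - 50 = 17, d_2 = (2567 - 17^2)/67 = 2278/67 = 34, a_2 = floor((50 + 17)/34) = 1.
  m_3 = 34*1 - 17 = 17, d_3 = (2567 - 17^2)/34 = 2278/34 = 67, a_3 = floor((50 + 17)/67) = 1.
  m_4 = 67*1 - 17 = 50, d_4 = (2567 - 50^2)/67 = 67/67 = 1, a_4 = floor((50 + 50)/1) = 100.
  m_5 = 1*100 - 50 = 50, d_5 = (2567 - 50^2)/1 = 67/1 = 67: (m_5, d_5) = (m_1, d_1) = (50, 67), so from here the quotients repeat a_1, ..., a_4; the period length is 4.
Hence the expansion of sqrt(2567) is a_0 = 50 followed by the repeating block 1, 1, 1, 100 (period 4).

[50; (1, 1, 1, 100)]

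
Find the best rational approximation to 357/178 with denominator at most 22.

2/1

Expand x = 357/178 as a continued fraction with the Euclidean algorithm:
  357 = 2*178 + 1, so a_0 = 2.
  178 = 178*1 + 0, so a_1 = 178.
so x = [2; 178].
Convergents (p_i = a_i*p_{i-1} + p_{i-2}, q_i = a_i*q_{i-1} + q_{i-2} with p_{-2}=0, p_{-1}=1, q_{-2}=1, q_{-1}=0), until the denominator exceeds 22:
  i=0: a_0=2, p_0 = 2*1 + 0 = 2, q_0 = 2*0 + 1 = 1.
  i=1: a_1=178, p_1 = 178*2 + 1 = 357, q_1 = 178*1 + 0 = 178.
q_1 = 178 > 22, so the last convergent with denominator <= 22 is p_0/q_0 = 2/1.
The closest fraction with denominator <= 22 is either p_0/q_0 or the intermediate fraction (k*p_0 + p_{-1})/(k*q_0 + q_{-1}) with the largest k >= 1 whose denominator stays <= 22; these approach x as k grows, and every other convergent or intermediate fraction in range is farther away.
Largest k: floor((22 - q_{-1})/q_0) = floor((22 - 0)/1) = 22 (using the seeds p_{-1} = 1, q_{-1} = 0).
That gives (22*2 + 1)/(22*1 + 0) = 45/22.
Compare the errors: |x - 2/1| = |357*1 - 2*178|/(178*1) = 1/178, and |x - 45/22| = |357*22 - 45*178|/(178*22) = 156/3916.
Cross-multiplying, 1*3916 = 3916 < 27768 = 156*178, so 1/178 is smaller: the convergent 2/1 is closer to x than 45/22.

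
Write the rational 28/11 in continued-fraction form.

Run the Euclidean algorithm on 28 and 11; the successive quotients are the partial quotients a_0, a_1, ... (each step inverts the fractional part left over by the previous one):
  28 = 2*11 + 6, so a_0 = 2.
  11 = 1*6 + 5, so a_1 = 1.
  6 = 1*5 + 1, so a_2 = 1.
  5 = 5*1 + 0, so a_3 = 5.
The remainder reaches 0 after 4 divisions, so the expansion has 4 partial quotients, read off in order.

[2; 1, 1, 5]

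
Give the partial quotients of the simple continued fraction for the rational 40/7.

Run the Euclidean algorithm on 40 and 7; the successive quotients are the partial quotients a_0, a_1, ... (each step inverts the fractional part left over by the previous one):
  40 = 5*7 + 5, so a_0 = 5.
  7 = 1*5 + 2, so a_1 = 1.
  5 = 2*2 + 1, so a_2 = 2.
  2 = 2*1 + 0, so a_3 = 2.
The remainder reaches 0 after 4 divisions, so the expansion has 4 partial quotients, read off in order.

[5; 1, 2, 2]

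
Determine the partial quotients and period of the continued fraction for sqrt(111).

[10; (1, 1, 6, 1, 1, 20)]

Write x_i = (sqrt(111) + m_i)/d_i with (m_0, d_0) = (0, 1). a_0 = floor(sqrt(111)) = 10, since 10^2 = 100 <= 111 < 121 = 11^2.
Iterate m_{i+1} = d_i*a_i - m_i, d_{i+1} = (111 - m_{i+1}^2)/d_i, a_{i+1} = floor((a_0 + m_{i+1})/d_{i+1}):
  m_1 = 1*10 - 0 = 10, d_1 = (111 - 10^2)/1 = 11/1 = 11, a_1 = floor((10 + 10)/11) = 1.
  m_2 = 11*1 - 10 = 1, d_2 = (111 - 1^2)/11 = 110/11 = 10, a_2 = floor((10 + 1)/10) = 1.
  m_3 = 10*1 - 1 = 9, d_3 = (111 - 9^2)/10 = 30/10 = 3, a_3 = floor((10 + 9)/3) = 6.
  m_4 = 3*6 - 9 = 9, d_4 = (111 - 9^2)/3 = 30/3 = 10, a_4 = floor((10 + 9)/10) = 1.
  m_5 = 10*1 - 9 = 1, d_5 = (111 - 1^2)/10 = 110/10 = 11, a_5 = floor((10 + 1)/11) = 1.
  m_6 = 11*1 - 1 = 10, d_6 = (111 - 10^2)/11 = 11/11 = 1, a_6 = floor((10 + 10)/1) = 20.
  m_7 = 1*20 - 10 = 10, d_7 = (111 - 10^2)/1 = 11/1 = 11: (m_7, d_7) = (m_1, d_1) = (10, 11), so from here the quotients repeat a_1, ..., a_6; the period length is 6.
Hence the expansion of sqrt(111) is a_0 = 10 followed by the repeating block 1, 1, 6, 1, 1, 20 (period 6).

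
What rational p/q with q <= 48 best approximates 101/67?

Expand x = 101/67 as a continued fraction with the Euclidean algorithm:
  101 = 1*67 + 34, so a_0 = 1.
  67 = 1*34 + 33, so a_1 = 1.
  34 = 1*33 + 1, so a_2 = 1.
  33 = 33*1 + 0, so a_3 = 33.
so x = [1; 1, 1, 33].
Convergents (p_i = a_i*p_{i-1} + p_{i-2}, q_i = a_i*q_{i-1} + q_{i-2} with p_{-2}=0, p_{-1}=1, q_{-2}=1, q_{-1}=0), until the denominator exceeds 48:
  i=0: a_0=1, p_0 = 1*1 + 0 = 1, q_0 = 1*0 + 1 = 1.
  i=1: a_1=1, p_1 = 1*1 + 1 = 2, q_1 = 1*1 + 0 = 1.
  i=2: a_2=1, p_2 = 1*2 + 1 = 3, q_2 = 1*1 + 1 = 2.
  i=3: a_3=33, p_3 = 33*3 + 2 = 101, q_3 = 33*2 + 1 = 67.
q_3 = 67 > 48, so the last convergent with denominator <= 48 is p_2/q_2 = 3/2.
The closest fraction with denominator <= 48 is either p_2/q_2 or the intermediate fraction (k*p_2 + p_1)/(k*q_2 + q_1) with the largest k >= 1 whose denominator stays <= 48; these approach x as k grows, and every other convergent or intermediate fraction in range is farther away.
Largest k: floor((48 - q_1)/q_2) = floor((48 - 1)/2) = 23.
That gives (23*3 + 2)/(23*2 + 1) = 71/47.
Compare the errors: |x - 3/2| = |101*2 - 3*67|/(67*2) = 1/134, and |x - 71/47| = |101*47 - 71*67|/(67*47) = 10/3149.
Cross-multiplying, 10*134 = 1340 < 3149 = 1*3149, so 10/3149 is smaller: the intermediate fraction 71/47 is closer to x than 3/2.

71/47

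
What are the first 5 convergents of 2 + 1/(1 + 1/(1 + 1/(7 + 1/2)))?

Using the convergent recurrence p_i = a_i*p_{i-1} + p_{i-2}, q_i = a_i*q_{i-1} + q_{i-2} with p_{-2}=0, p_{-1}=1, q_{-2}=1, q_{-1}=0:
  i=0: a_0=2, p_0 = 2*1 + 0 = 2, q_0 = 2*0 + 1 = 1.
  i=1: a_1=1, p_1 = 1*2 + 1 = 3, q_1 = 1*1 + 0 = 1.
  i=2: a_2=1, p_2 = 1*3 + 2 = 5, q_2 = 1*1 + 1 = 2.
  i=3: a_3=7, p_3 = 7*5 + 3 = 38, q_3 = 7*2 + 1 = 15.
  i=4: a_4=2, p_4 = 2*38 + 5 = 81, q_4 = 2*15 + 2 = 32.

2/1, 3/1, 5/2, 38/15, 81/32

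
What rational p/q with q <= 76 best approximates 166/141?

73/62

Expand x = 166/141 as a continued fraction with the Euclidean algorithm:
  166 = 1*141 + 25, so a_0 = 1.
  141 = 5*25 + 16, so a_1 = 5.
  25 = 1*16 + 9, so a_2 = 1.
  16 = 1*9 + 7, so a_3 = 1.
  9 = 1*7 + 2, so a_4 = 1.
  7 = 3*2 + 1, so a_5 = 3.
  2 = 2*1 + 0, so a_6 = 2.
so x = [1; 5, 1, 1, 1, 3, 2].
Convergents (p_i = a_i*p_{i-1} + p_{i-2}, q_i = a_i*q_{i-1} + q_{i-2} with p_{-2}=0, p_{-1}=1, q_{-2}=1, q_{-1}=0), until the denominator exceeds 76:
  i=0: a_0=1, p_0 = 1*1 + 0 = 1, q_0 = 1*0 + 1 = 1.
  i=1: a_1=5, p_1 = 5*1 + 1 = 6, q_1 = 5*1 + 0 = 5.
  i=2: a_2=1, p_2 = 1*6 + 1 = 7, q_2 = 1*5 + 1 = 6.
  i=3: a_3=1, p_3 = 1*7 + 6 = 13, q_3 = 1*6 + 5 = 11.
  i=4: a_4=1, p_4 = 1*13 + 7 = 20, q_4 = 1*11 + 6 = 17.
  i=5: a_5=3, p_5 = 3*20 + 13 = 73, q_5 = 3*17 + 11 = 62.
  i=6: a_6=2, p_6 = 2*73 + 20 = 166, q_6 = 2*62 + 17 = 141.
q_6 = 141 > 76, so the last convergent with denominator <= 76 is p_5/q_5 = 73/62.
The closest fraction with denominator <= 76 is either p_5/q_5 or the intermediate fraction (k*p_5 + p_4)/(k*q_5 + q_4) with the largest k >= 1 whose denominator stays <= 76; these approach x as k grows, and every other convergent or intermediate fraction in range is farther away.
Largest k: floor((76 - q_4)/q_5) = floor((76 - 17)/62) = 0.
Since k = 0, no intermediate fraction beyond p_5/q_5 has denominator <= 76, so the convergent 73/62 is the closest (its error is |166*62 - 73*141|/(141*62) = 1/8742).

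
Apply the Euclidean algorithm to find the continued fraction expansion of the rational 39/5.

Run the Euclidean algorithm on 39 and 5; the successive quotients are the partial quotients a_0, a_1, ... (each step inverts the fractional part left over by the previous one):
  39 = 7*5 + 4, so a_0 = 7.
  5 = 1*4 + 1, so a_1 = 1.
  4 = 4*1 + 0, so a_2 = 4.
The remainder reaches 0 after 3 divisions, so the expansion has 3 partial quotients, read off in order.

[7; 1, 4]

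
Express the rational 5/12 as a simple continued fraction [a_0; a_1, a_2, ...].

[0; 2, 2, 2]

Run the Euclidean algorithm on 5 and 12; the successive quotients are the partial quotients a_0, a_1, ... (each step inverts the fractional part left over by the previous one):
  5 = 0*12 + 5, so a_0 = 0.
  12 = 2*5 + 2, so a_1 = 2.
  5 = 2*2 + 1, so a_2 = 2.
  2 = 2*1 + 0, so a_3 = 2.
The remainder reaches 0 after 4 divisions, so the expansion has 4 partial quotients, read off in order.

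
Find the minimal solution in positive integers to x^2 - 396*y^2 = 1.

First expand sqrt(396) as a continued fraction. With x_i = (sqrt(396) + m_i)/d_i and (m_0, d_0) = (0, 1): a_0 = floor(sqrt(396)) = 19, since 19^2 = 361 <= 396 < 400 = 20^2.
Iterate m_{i+1} = d_i*a_i - m_i, d_{i+1} = (396 - m_{i+1}^2)/d_i, a_{i+1} = floor((a_0 + m_{i+1})/d_{i+1}):
  m_1 = 1*19 - 0 = 19, d_1 = (396 - 19^2)/1 = 35/1 = 35, a_1 = floor((19 + 19)/35) = 1.
  m_2 = 35*1 - 19 = 16, d_2 = (396 - 16^2)/35 = 140/35 = 4, a_2 = floor((19 + 16)/4) = 8.
  m_3 = 4*8 - 16 = 16, d_3 = (396 - 16^2)/4 = 140/4 = 35, a_3 = floor((19 + 16)/35) = 1.
  m_4 = 35*1 - 16 = 19, d_4 = (396 - 19^2)/35 = 35/35 = 1, a_4 = floor((19 + 19)/1) = 38.
  m_5 = 1*38 - 19 = 19, d_5 = (396 - 19^2)/1 = 35/1 = 35: (m_5, d_5) = (m_1, d_1) = (19, 35), so from here the quotients repeat a_1, ..., a_4; the period length is 4.
So sqrt(396) = [19; (1, 8, 1, 38)] with period length k = 4.
k is even, so the fundamental solution of x^2 - 396y^2 = 1 is (p_{k-1}, q_{k-1}) = (p_3, q_3); compute convergents through index 3.
Convergents (p_i = a_i*p_{i-1} + p_{i-2}, q_i = a_i*q_{i-1} + q_{i-2} with p_{-2}=0, p_{-1}=1, q_{-2}=1, q_{-1}=0):
  i=0: a_0=19, p_0 = 19*1 + 0 = 19, q_0 = 19*0 + 1 = 1.
  i=1: a_1=1, p_1 = 1*19 + 1 = 20, q_1 = 1*1 + 0 = 1.
  i=2: a_2=8, p_2 = 8*20 + 19 = 179, q_2 = 8*1 + 1 = 9.
  i=3: a_3=1, p_3 = 1*179 + 20 = 199, q_3 = 1*9 + 1 = 10.
Check: 199^2 - 396*10^2 = 39601 - 39600 = 1, so (x, y) = (199, 10) solves the equation, and by the theorem it is the least positive solution.

(x, y) = (199, 10)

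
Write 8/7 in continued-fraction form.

Run the Euclidean algorithm on 8 and 7; the successive quotients are the partial quotients a_0, a_1, ... (each step inverts the fractional part left over by the previous one):
  8 = 1*7 + 1, so a_0 = 1.
  7 = 7*1 + 0, so a_1 = 7.
The remainder reaches 0 after 2 divisions, so the expansion has 2 partial quotients, read off in order.

[1; 7]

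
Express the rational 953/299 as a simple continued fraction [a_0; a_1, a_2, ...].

Run the Euclidean algorithm on 953 and 299; the successive quotients are the partial quotients a_0, a_1, ... (each step inverts the fractional part left over by the previous one):
  953 = 3*299 + 56, so a_0 = 3.
  299 = 5*56 + 19, so a_1 = 5.
  56 = 2*19 + 18, so a_2 = 2.
  19 = 1*18 + 1, so a_3 = 1.
  18 = 18*1 + 0, so a_4 = 18.
The remainder reaches 0 after 5 divisions, so the expansion has 5 partial quotients, read off in order.

[3; 5, 2, 1, 18]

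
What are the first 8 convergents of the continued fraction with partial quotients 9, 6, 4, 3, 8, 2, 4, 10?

Using the convergent recurrence p_i = a_i*p_{i-1} + p_{i-2}, q_i = a_i*q_{i-1} + q_{i-2} with p_{-2}=0, p_{-1}=1, q_{-2}=1, q_{-1}=0:
  i=0: a_0=9, p_0 = 9*1 + 0 = 9, q_0 = 9*0 + 1 = 1.
  i=1: a_1=6, p_1 = 6*9 + 1 = 55, q_1 = 6*1 + 0 = 6.
  i=2: a_2=4, p_2 = 4*55 + 9 = 229, q_2 = 4*6 + 1 = 25.
  i=3: a_3=3, p_3 = 3*229 + 55 = 742, q_3 = 3*25 + 6 = 81.
  i=4: a_4=8, p_4 = 8*742 + 229 = 6165, q_4 = 8*81 + 25 = 673.
  i=5: a_5=2, p_5 = 2*6165 + 742 = 13072, q_5 = 2*673 + 81 = 1427.
  i=6: a_6=4, p_6 = 4*13072 + 6165 = 58453, q_6 = 4*1427 + 673 = 6381.
  i=7: a_7=10, p_7 = 10*58453 + 13072 = 597602, q_7 = 10*6381 + 1427 = 65237.

9/1, 55/6, 229/25, 742/81, 6165/673, 13072/1427, 58453/6381, 597602/65237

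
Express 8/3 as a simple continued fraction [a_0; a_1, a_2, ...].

Run the Euclidean algorithm on 8 and 3; the successive quotients are the partial quotients a_0, a_1, ... (each step inverts the fractional part left over by the previous one):
  8 = 2*3 + 2, so a_0 = 2.
  3 = 1*2 + 1, so a_1 = 1.
  2 = 2*1 + 0, so a_2 = 2.
The remainder reaches 0 after 3 divisions, so the expansion has 3 partial quotients, read off in order.

[2; 1, 2]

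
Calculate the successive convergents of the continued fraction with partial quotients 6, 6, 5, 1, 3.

Using the convergent recurrence p_i = a_i*p_{i-1} + p_{i-2}, q_i = a_i*q_{i-1} + q_{i-2} with p_{-2}=0, p_{-1}=1, q_{-2}=1, q_{-1}=0:
  i=0: a_0=6, p_0 = 6*1 + 0 = 6, q_0 = 6*0 + 1 = 1.
  i=1: a_1=6, p_1 = 6*6 + 1 = 37, q_1 = 6*1 + 0 = 6.
  i=2: a_2=5, p_2 = 5*37 + 6 = 191, q_2 = 5*6 + 1 = 31.
  i=3: a_3=1, p_3 = 1*191 + 37 = 228, q_3 = 1*31 + 6 = 37.
  i=4: a_4=3, p_4 = 3*228 + 191 = 875, q_4 = 3*37 + 31 = 142.

6/1, 37/6, 191/31, 228/37, 875/142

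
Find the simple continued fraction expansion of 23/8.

Run the Euclidean algorithm on 23 and 8; the successive quotients are the partial quotients a_0, a_1, ... (each step inverts the fractional part left over by the previous one):
  23 = 2*8 + 7, so a_0 = 2.
  8 = 1*7 + 1, so a_1 = 1.
  7 = 7*1 + 0, so a_2 = 7.
The remainder reaches 0 after 3 divisions, so the expansion has 3 partial quotients, read off in order.

[2; 1, 7]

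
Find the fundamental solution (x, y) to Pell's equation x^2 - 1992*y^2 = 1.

First expand sqrt(1992) as a continued fraction. With x_i = (sqrt(1992) + m_i)/d_i and (m_0, d_0) = (0, 1): a_0 = floor(sqrt(1992)) = 44, since 44^2 = 1936 <= 1992 < 2025 = 45^2.
Iterate m_{i+1} = d_i*a_i - m_i, d_{i+1} = (1992 - m_{i+1}^2)/d_i, a_{i+1} = floor((a_0 + m_{i+1})/d_{i+1}):
  m_1 = 1*44 - 0 = 44, d_1 = (1992 - 44^2)/1 = 56/1 = 56, a_1 = floor((44 + 44)/56) = 1.
  m_2 = 56*1 - 44 = 12, d_2 = (1992 - 12^2)/56 = 1848/56 = 33, a_2 = floor((44 + 12)/33) = 1.
  m_3 = 33*1 - 12 = 21, d_3 = (1992 - 21^2)/33 = 1551/33 = 47, a_3 = floor((44 + 21)/47) = 1.
  m_4 = 47*1 - 21 = 26, d_4 = (1992 - 26^2)/47 = 1316/47 = 28, a_4 = floor((44 + 26)/28) = 2.
  m_5 = 28*2 - 26 = 30, d_5 = (1992 - 30^2)/28 = 1092/28 = 39, a_5 = floor((44 + 30)/39) = 1.
  m_6 = 39*1 - 30 = 9, d_6 = (1992 - 9^2)/39 = 1911/39 = 49, a_6 = floor((44 + 9)/49) = 1.
  m_7 = 49*1 - 9 = 40, d_7 = (1992 - 40^2)/49 = 392/49 = 8, a_7 = floor((44 + 40)/8) = 10.
  m_8 = 8*10 - 40 = 40, d_8 = (1992 - 40^2)/8 = 392/8 = 49, a_8 = floor((44 + 40)/49) = 1.
  m_9 = 49*1 - 40 = 9, d_9 = (1992 - 9^2)/49 = 1911/49 = 39, a_9 = floor((44 + 9)/39) = 1.
  m_10 = 39*1 - 9 = 30, d_10 = (1992 - 30^2)/39 = 1092/39 = 28, a_10 = floor((44 + 30)/28) = 2.
  m_11 = 28*2 - 30 = 26, d_11 = (1992 - 26^2)/28 = 1316/28 = 47, a_11 = floor((44 + 26)/47) = 1.
  m_12 = 47*1 - 26 = 21, d_12 = (1992 - 21^2)/47 = 1551/47 = 33, a_12 = floor((44 + 21)/33) = 1.
  m_13 = 33*1 - 21 = 12, d_13 = (1992 - 12^2)/33 = 1848/33 = 56, a_13 = floor((44 + 12)/56) = 1.
  m_14 = 56*1 - 12 = 44, d_14 = (1992 - 44^2)/56 = 56/56 = 1, a_14 = floor((44 + 44)/1) = 88.
  m_15 = 1*88 - 44 = 44, d_15 = (1992 - 44^2)/1 = 56/1 = 56: (m_15, d_15) = (m_1, d_1) = (44, 56), so from here the quotients repeat a_1, ..., a_14; the period length is 14.
So sqrt(1992) = [44; (1, 1, 1, 2, 1, 1, 10, 1, 1, 2, 1, 1, 1, 88)] with period length k = 14.
k is even, so the fundamental solution of x^2 - 1992y^2 = 1 is (p_{k-1}, q_{k-1}) = (p_13, q_13); compute convergents through index 13.
Convergents (p_i = a_i*p_{i-1} + p_{i-2}, q_i = a_i*q_{i-1} + q_{i-2} with p_{-2}=0, p_{-1}=1, q_{-2}=1, q_{-1}=0):
  i=0: a_0=44, p_0 = 44*1 + 0 = 44, q_0 = 44*0 + 1 = 1.
  i=1: a_1=1, p_1 = 1*44 + 1 = 45, q_1 = 1*1 + 0 = 1.
  i=2: a_2=1, p_2 = 1*45 + 44 = 89, q_2 = 1*1 + 1 = 2.
  i=3: a_3=1, p_3 = 1*89 + 45 = 134, q_3 = 1*2 + 1 = 3.
  i=4: a_4=2, p_4 = 2*134 + 89 = 357, q_4 = 2*3 + 2 = 8.
  i=5: a_5=1, p_5 = 1*357 + 134 = 491, q_5 = 1*8 + 3 = 11.
  i=6: a_6=1, p_6 = 1*491 + 357 = 848, q_6 = 1*11 + 8 = 19.
  i=7: a_7=10, p_7 = 10*848 + 491 = 8971, q_7 = 10*19 + 11 = 201.
  i=8: a_8=1, p_8 = 1*8971 + 848 = 9819, q_8 = 1*201 + 19 = 220.
  i=9: a_9=1, p_9 = 1*9819 + 8971 = 18790, q_9 = 1*220 + 201 = 421.
  i=10: a_10=2, p_10 = 2*18790 + 9819 = 47399, q_10 = 2*421 + 220 = 1062.
  i=11: a_11=1, p_11 = 1*47399 + 18790 = 66189, q_11 = 1*1062 + 421 = 1483.
  i=12: a_12=1, p_12 = 1*66189 + 47399 = 113588, q_12 = 1*1483 + 1062 = 2545.
  i=13: a_13=1, p_13 = 1*113588 + 66189 = 179777, q_13 = 1*2545 + 1483 = 4028.
Check: 179777^2 - 1992*4028^2 = 32319769729 - 32319769728 = 1, so (x, y) = (179777, 4028) solves the equation, and by the theorem it is the least positive solution.

(x, y) = (179777, 4028)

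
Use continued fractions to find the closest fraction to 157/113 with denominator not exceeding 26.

Expand x = 157/113 as a continued fraction with the Euclidean algorithm:
  157 = 1*113 + 44, so a_0 = 1.
  113 = 2*44 + 25, so a_1 = 2.
  44 = 1*25 + 19, so a_2 = 1.
  25 = 1*19 + 6, so a_3 = 1.
  19 = 3*6 + 1, so a_4 = 3.
  6 = 6*1 + 0, so a_5 = 6.
so x = [1; 2, 1, 1, 3, 6].
Convergents (p_i = a_i*p_{i-1} + p_{i-2}, q_i = a_i*q_{i-1} + q_{i-2} with p_{-2}=0, p_{-1}=1, q_{-2}=1, q_{-1}=0), until the denominator exceeds 26:
  i=0: a_0=1, p_0 = 1*1 + 0 = 1, q_0 = 1*0 + 1 = 1.
  i=1: a_1=2, p_1 = 2*1 + 1 = 3, q_1 = 2*1 + 0 = 2.
  i=2: a_2=1, p_2 = 1*3 + 1 = 4, q_2 = 1*2 + 1 = 3.
  i=3: a_3=1, p_3 = 1*4 + 3 = 7, q_3 = 1*3 + 2 = 5.
  i=4: a_4=3, p_4 = 3*7 + 4 = 25, q_4 = 3*5 + 3 = 18.
  i=5: a_5=6, p_5 = 6*25 + 7 = 157, q_5 = 6*18 + 5 = 113.
q_5 = 113 > 26, so the last convergent with denominator <= 26 is p_4/q_4 = 25/18.
The closest fraction with denominator <= 26 is either p_4/q_4 or the intermediate fraction (k*p_4 + p_3)/(k*q_4 + q_3) with the largest k >= 1 whose denominator stays <= 26; these approach x as k grows, and every other convergent or intermediate fraction in range is farther away.
Largest k: floor((26 - q_3)/q_4) = floor((26 - 5)/18) = 1.
That gives (1*25 + 7)/(1*18 + 5) = 32/23.
Compare the errors: |x - 25/18| = |157*18 - 25*113|/(113*18) = 1/2034, and |x - 32/23| = |157*23 - 32*113|/(113*23) = 5/2599.
Cross-multiplying, 1*2599 = 2599 < 10170 = 5*2034, so 1/2034 is smaller: the convergent 25/18 is closer to x than 32/23.

25/18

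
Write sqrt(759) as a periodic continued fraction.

[27; (1, 1, 4, 1, 1, 54)]

Write x_i = (sqrt(759) + m_i)/d_i with (m_0, d_0) = (0, 1). a_0 = floor(sqrt(759)) = 27, since 27^2 = 729 <= 759 < 784 = 28^2.
Iterate m_{i+1} = d_i*a_i - m_i, d_{i+1} = (759 - m_{i+1}^2)/d_i, a_{i+1} = floor((a_0 + m_{i+1})/d_{i+1}):
  m_1 = 1*27 - 0 = 27, d_1 = (759 - 27^2)/1 = 30/1 = 30, a_1 = floor((27 + 27)/30) = 1.
  m_2 = 30*1 - 27 = 3, d_2 = (759 - 3^2)/30 = 750/30 = 25, a_2 = floor((27 + 3)/25) = 1.
  m_3 = 25*1 - 3 = 22, d_3 = (759 - 22^2)/25 = 275/25 = 11, a_3 = floor((27 + 22)/11) = 4.
  m_4 = 11*4 - 22 = 22, d_4 = (759 - 22^2)/11 = 275/11 = 25, a_4 = floor((27 + 22)/25) = 1.
  m_5 = 25*1 - 22 = 3, d_5 = (759 - 3^2)/25 = 750/25 = 30, a_5 = floor((27 + 3)/30) = 1.
  m_6 = 30*1 - 3 = 27, d_6 = (759 - 27^2)/30 = 30/30 = 1, a_6 = floor((27 + 27)/1) = 54.
  m_7 = 1*54 - 27 = 27, d_7 = (759 - 27^2)/1 = 30/1 = 30: (m_7, d_7) = (m_1, d_1) = (27, 30), so from here the quotients repeat a_1, ..., a_6; the period length is 6.
Hence the expansion of sqrt(759) is a_0 = 27 followed by the repeating block 1, 1, 4, 1, 1, 54 (period 6).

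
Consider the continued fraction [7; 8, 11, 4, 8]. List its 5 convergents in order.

Using the convergent recurrence p_i = a_i*p_{i-1} + p_{i-2}, q_i = a_i*q_{i-1} + q_{i-2} with p_{-2}=0, p_{-1}=1, q_{-2}=1, q_{-1}=0:
  i=0: a_0=7, p_0 = 7*1 + 0 = 7, q_0 = 7*0 + 1 = 1.
  i=1: a_1=8, p_1 = 8*7 + 1 = 57, q_1 = 8*1 + 0 = 8.
  i=2: a_2=11, p_2 = 11*57 + 7 = 634, q_2 = 11*8 + 1 = 89.
  i=3: a_3=4, p_3 = 4*634 + 57 = 2593, q_3 = 4*89 + 8 = 364.
  i=4: a_4=8, p_4 = 8*2593 + 634 = 21378, q_4 = 8*364 + 89 = 3001.

7/1, 57/8, 634/89, 2593/364, 21378/3001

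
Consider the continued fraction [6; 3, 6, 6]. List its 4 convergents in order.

6/1, 19/3, 120/19, 739/117

Using the convergent recurrence p_i = a_i*p_{i-1} + p_{i-2}, q_i = a_i*q_{i-1} + q_{i-2} with p_{-2}=0, p_{-1}=1, q_{-2}=1, q_{-1}=0:
  i=0: a_0=6, p_0 = 6*1 + 0 = 6, q_0 = 6*0 + 1 = 1.
  i=1: a_1=3, p_1 = 3*6 + 1 = 19, q_1 = 3*1 + 0 = 3.
  i=2: a_2=6, p_2 = 6*19 + 6 = 120, q_2 = 6*3 + 1 = 19.
  i=3: a_3=6, p_3 = 6*120 + 19 = 739, q_3 = 6*19 + 3 = 117.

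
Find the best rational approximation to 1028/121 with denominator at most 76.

637/75

Expand x = 1028/121 as a continued fraction with the Euclidean algorithm:
  1028 = 8*121 + 60, so a_0 = 8.
  121 = 2*60 + 1, so a_1 = 2.
  60 = 60*1 + 0, so a_2 = 60.
so x = [8; 2, 60].
Convergents (p_i = a_i*p_{i-1} + p_{i-2}, q_i = a_i*q_{i-1} + q_{i-2} with p_{-2}=0, p_{-1}=1, q_{-2}=1, q_{-1}=0), until the denominator exceeds 76:
  i=0: a_0=8, p_0 = 8*1 + 0 = 8, q_0 = 8*0 + 1 = 1.
  i=1: a_1=2, p_1 = 2*8 + 1 = 17, q_1 = 2*1 + 0 = 2.
  i=2: a_2=60, p_2 = 60*17 + 8 = 1028, q_2 = 60*2 + 1 = 121.
q_2 = 121 > 76, so the last convergent with denominator <= 76 is p_1/q_1 = 17/2.
The closest fraction with denominator <= 76 is either p_1/q_1 or the intermediate fraction (k*p_1 + p_0)/(k*q_1 + q_0) with the largest k >= 1 whose denominator stays <= 76; these approach x as k grows, and every other convergent or intermediate fraction in range is farther away.
Largest k: floor((76 - q_0)/q_1) = floor((76 - 1)/2) = 37.
That gives (37*17 + 8)/(37*2 + 1) = 637/75.
Compare the errors: |x - 17/2| = |1028*2 - 17*121|/(121*2) = 1/242, and |x - 637/75| = |1028*75 - 637*121|/(121*75) = 23/9075.
Cross-multiplying, 23*242 = 5566 < 9075 = 1*9075, so 23/9075 is smaller: the intermediate fraction 637/75 is closer to x than 17/2.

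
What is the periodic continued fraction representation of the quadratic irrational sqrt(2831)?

[53; (4, 1, 4, 1, 4, 106)]

Write x_i = (sqrt(2831) + m_i)/d_i with (m_0, d_0) = (0, 1). a_0 = floor(sqrt(2831)) = 53, since 53^2 = 2809 <= 2831 < 2916 = 54^2.
Iterate m_{i+1} = d_i*a_i - m_i, d_{i+1} = (2831 - m_{i+1}^2)/d_i, a_{i+1} = floor((a_0 + m_{i+1})/d_{i+1}):
  m_1 = 1*53 - 0 = 53, d_1 = (2831 - 53^2)/1 = 22/1 = 22, a_1 = floor((53 + 53)/22) = 4.
  m_2 = 22*4 - 53 = 35, d_2 = (2831 - 35^2)/22 = 1606/22 = 73, a_2 = floor((53 + 35)/73) = 1.
  m_3 = 73*1 - 35 = 38, d_3 = (2831 - 38^2)/73 = 1387/73 = 19, a_3 = floor((53 + 38)/19) = 4.
  m_4 = 19*4 - 38 = 38, d_4 = (2831 - 38^2)/19 = 1387/19 = 73, a_4 = floor((53 + 38)/73) = 1.
  m_5 = 73*1 - 38 = 35, d_5 = (2831 - 35^2)/73 = 1606/73 = 22, a_5 = floor((53 + 35)/22) = 4.
  m_6 = 22*4 - 35 = 53, d_6 = (2831 - 53^2)/22 = 22/22 = 1, a_6 = floor((53 + 53)/1) = 106.
  m_7 = 1*106 - 53 = 53, d_7 = (2831 - 53^2)/1 = 22/1 = 22: (m_7, d_7) = (m_1, d_1) = (53, 22), so from here the quotients repeat a_1, ..., a_6; the period length is 6.
Hence the expansion of sqrt(2831) is a_0 = 53 followed by the repeating block 4, 1, 4, 1, 4, 106 (period 6).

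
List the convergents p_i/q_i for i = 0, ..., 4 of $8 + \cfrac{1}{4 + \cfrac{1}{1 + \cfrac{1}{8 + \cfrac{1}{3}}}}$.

Using the convergent recurrence p_i = a_i*p_{i-1} + p_{i-2}, q_i = a_i*q_{i-1} + q_{i-2} with p_{-2}=0, p_{-1}=1, q_{-2}=1, q_{-1}=0:
  i=0: a_0=8, p_0 = 8*1 + 0 = 8, q_0 = 8*0 + 1 = 1.
  i=1: a_1=4, p_1 = 4*8 + 1 = 33, q_1 = 4*1 + 0 = 4.
  i=2: a_2=1, p_2 = 1*33 + 8 = 41, q_2 = 1*4 + 1 = 5.
  i=3: a_3=8, p_3 = 8*41 + 33 = 361, q_3 = 8*5 + 4 = 44.
  i=4: a_4=3, p_4 = 3*361 + 41 = 1124, q_4 = 3*44 + 5 = 137.

8/1, 33/4, 41/5, 361/44, 1124/137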